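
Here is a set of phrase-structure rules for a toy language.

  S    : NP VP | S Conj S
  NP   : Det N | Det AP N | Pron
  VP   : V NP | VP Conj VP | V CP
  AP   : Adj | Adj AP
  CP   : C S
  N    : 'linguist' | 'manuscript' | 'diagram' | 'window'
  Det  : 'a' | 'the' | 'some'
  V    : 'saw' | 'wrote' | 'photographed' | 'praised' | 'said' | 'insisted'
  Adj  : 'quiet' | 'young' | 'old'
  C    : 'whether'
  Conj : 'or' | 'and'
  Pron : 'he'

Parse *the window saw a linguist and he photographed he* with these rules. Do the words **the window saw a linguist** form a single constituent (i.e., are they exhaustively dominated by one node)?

[S [S [NP [Det the] [N window]] [VP [V saw] [NP [Det a] [N linguist]]]] [Conj and] [S [NP [Pron he]] [VP [V photographed] [NP [Pron he]]]]]
The words 'the window saw a linguist' are exhaustively dominated by a single S node (built by S → NP VP), so they form a constituent.

Yes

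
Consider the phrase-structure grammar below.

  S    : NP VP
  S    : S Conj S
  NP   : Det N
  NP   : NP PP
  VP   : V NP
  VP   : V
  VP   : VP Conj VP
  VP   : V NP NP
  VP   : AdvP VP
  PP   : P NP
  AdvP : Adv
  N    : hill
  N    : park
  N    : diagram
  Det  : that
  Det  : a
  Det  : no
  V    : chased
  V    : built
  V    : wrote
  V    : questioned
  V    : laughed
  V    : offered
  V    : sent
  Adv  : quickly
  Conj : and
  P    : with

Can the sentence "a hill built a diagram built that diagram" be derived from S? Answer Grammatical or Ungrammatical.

Ungrammatical

For S → NP VP, the only prefix that parses as NP is 'a hill', but the remainder 'built a diagram built that diagram' is not a VP under these rules. The alternative S rule S → S Conj S likewise has no satisfying split.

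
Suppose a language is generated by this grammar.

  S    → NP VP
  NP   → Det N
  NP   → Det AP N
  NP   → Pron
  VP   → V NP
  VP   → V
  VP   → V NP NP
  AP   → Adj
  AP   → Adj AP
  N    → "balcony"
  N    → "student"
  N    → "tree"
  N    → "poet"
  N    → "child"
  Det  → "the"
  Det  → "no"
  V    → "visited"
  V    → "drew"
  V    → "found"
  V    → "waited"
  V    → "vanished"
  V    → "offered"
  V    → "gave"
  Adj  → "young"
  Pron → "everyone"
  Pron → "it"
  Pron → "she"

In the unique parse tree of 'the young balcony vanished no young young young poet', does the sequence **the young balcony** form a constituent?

[S [NP [Det the] [AP [Adj young]] [N balcony]] [VP [V vanished] [NP [Det no] [AP [Adj young] [AP [Adj young] [AP [Adj young]]]] [N poet]]]]
The words 'the young balcony' are exhaustively dominated by a single NP node (built by NP → Det AP N), so they form a constituent.

Yes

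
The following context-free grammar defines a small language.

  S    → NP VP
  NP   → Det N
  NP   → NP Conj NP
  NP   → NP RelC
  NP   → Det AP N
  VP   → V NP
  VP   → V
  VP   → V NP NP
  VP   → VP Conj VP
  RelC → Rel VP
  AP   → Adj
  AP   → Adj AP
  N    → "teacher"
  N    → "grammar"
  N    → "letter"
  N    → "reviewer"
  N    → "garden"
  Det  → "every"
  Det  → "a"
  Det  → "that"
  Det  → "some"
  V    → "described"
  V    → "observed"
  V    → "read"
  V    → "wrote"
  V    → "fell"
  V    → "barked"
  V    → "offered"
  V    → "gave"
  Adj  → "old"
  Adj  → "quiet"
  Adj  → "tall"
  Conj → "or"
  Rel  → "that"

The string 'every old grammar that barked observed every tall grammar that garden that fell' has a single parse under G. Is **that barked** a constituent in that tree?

[S [NP [NP [Det every] [AP [Adj old]] [N grammar]] [RelC [Rel that] [VP [V barked]]]] [VP [V observed] [NP [Det every] [AP [Adj tall]] [N grammar]] [NP [NP [Det that] [N garden]] [RelC [Rel that] [VP [V fell]]]]]]
The words 'that barked' are exhaustively dominated by a single RelC node (built by RelC → Rel VP), so they form a constituent.

Yes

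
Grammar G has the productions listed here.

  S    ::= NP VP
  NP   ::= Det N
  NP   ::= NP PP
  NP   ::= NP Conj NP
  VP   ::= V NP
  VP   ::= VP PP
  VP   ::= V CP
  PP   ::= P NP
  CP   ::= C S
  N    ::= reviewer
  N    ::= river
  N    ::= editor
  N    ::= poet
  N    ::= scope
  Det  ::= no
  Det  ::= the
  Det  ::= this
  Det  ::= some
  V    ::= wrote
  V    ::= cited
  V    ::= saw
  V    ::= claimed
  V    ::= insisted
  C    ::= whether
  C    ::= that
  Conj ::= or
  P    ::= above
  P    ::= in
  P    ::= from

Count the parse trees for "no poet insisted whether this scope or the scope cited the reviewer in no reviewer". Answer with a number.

Two of the 3 distinct bracketings:
[S [NP [Det no] [N poet]] [VP [VP [V insisted] [CP [C whether] [S [NP [NP [Det this] [N scope]] [Conj or] [NP [Det the] [N scope]]] [VP [V cited] [NP [Det the] [N reviewer]]]]]] [PP [P in] [NP [Det no] [N reviewer]]]]]
[S [NP [Det no] [N poet]] [VP [V insisted] [CP [C whether] [S [NP [NP [Det this] [N scope]] [Conj or] [NP [Det the] [N scope]]] [VP [V cited] [NP [NP [Det the] [N reviewer]] [PP [P in] [NP [Det no] [N reviewer]]]]]]]]]
The difference turns on whether NP → NP PP is used at the relevant span, versus an alternative expansion of NP.

3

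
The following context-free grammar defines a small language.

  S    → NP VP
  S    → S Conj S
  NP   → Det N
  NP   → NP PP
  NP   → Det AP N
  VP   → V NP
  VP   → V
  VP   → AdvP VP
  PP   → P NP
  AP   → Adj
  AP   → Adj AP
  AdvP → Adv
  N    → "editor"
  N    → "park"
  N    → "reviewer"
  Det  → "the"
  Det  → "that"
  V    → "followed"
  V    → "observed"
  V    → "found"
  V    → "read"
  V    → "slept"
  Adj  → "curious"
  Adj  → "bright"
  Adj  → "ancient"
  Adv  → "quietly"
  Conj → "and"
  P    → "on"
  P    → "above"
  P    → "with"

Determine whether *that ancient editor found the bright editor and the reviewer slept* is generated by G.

Grammatical

S
  S
    NP
      Det: that
      AP
        Adj: ancient
      N: editor
    VP
      V: found
      NP
        Det: the
        AP
          Adj: bright
        N: editor
  Conj: and
  S
    NP
      Det: the
      N: reviewer
    VP
      V: slept
Every word is introduced by a lexical rule and the phrasal rules combine the resulting categories into a single S.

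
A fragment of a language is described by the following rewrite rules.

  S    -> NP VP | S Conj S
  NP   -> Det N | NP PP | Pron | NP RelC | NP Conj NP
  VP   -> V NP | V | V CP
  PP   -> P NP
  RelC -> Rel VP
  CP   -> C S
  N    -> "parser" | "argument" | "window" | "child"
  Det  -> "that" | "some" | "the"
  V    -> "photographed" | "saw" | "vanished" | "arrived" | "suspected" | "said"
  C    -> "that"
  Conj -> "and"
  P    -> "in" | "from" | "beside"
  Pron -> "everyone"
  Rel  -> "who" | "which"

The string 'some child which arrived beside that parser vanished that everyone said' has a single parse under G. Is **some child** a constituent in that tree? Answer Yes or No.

Yes

[S [NP [NP [NP [Det some] [N child]] [RelC [Rel which] [VP [V arrived]]]] [PP [P beside] [NP [Det that] [N parser]]]] [VP [V vanished] [CP [C that] [S [NP [Pron everyone]] [VP [V said]]]]]]
The words 'some child' are exhaustively dominated by a single NP node (built by NP → Det N), so they form a constituent.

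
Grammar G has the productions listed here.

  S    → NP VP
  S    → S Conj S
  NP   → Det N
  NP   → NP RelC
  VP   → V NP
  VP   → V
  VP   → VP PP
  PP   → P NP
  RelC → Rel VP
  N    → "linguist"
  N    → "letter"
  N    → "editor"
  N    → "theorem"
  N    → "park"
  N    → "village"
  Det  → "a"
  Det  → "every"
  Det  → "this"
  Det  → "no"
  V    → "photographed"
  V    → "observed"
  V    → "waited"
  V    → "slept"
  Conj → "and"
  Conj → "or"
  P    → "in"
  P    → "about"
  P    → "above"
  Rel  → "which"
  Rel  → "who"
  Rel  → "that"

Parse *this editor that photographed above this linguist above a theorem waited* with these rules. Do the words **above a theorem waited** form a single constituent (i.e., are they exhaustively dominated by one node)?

No

[S [NP [NP [Det this] [N editor]] [RelC [Rel that] [VP [VP [VP [V photographed]] [PP [P above] [NP [Det this] [N linguist]]]] [PP [P above] [NP [Det a] [N theorem]]]]]] [VP [V waited]]]
The smallest constituent containing 'above a theorem waited' is the S spanning 'this editor that photographed above this linguist above a theorem waited'; no single node in the tree dominates exactly the given words.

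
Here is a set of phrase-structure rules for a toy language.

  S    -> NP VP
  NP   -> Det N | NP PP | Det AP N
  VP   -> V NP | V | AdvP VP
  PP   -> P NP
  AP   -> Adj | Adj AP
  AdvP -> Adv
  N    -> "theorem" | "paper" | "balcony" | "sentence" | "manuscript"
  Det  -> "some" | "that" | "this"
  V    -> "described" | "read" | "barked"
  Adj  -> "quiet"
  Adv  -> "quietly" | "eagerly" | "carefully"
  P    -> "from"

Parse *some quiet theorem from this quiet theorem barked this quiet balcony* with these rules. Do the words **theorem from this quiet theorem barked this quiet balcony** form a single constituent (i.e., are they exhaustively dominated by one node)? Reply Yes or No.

No

[S [NP [NP [Det some] [AP [Adj quiet]] [N theorem]] [PP [P from] [NP [Det this] [AP [Adj quiet]] [N theorem]]]] [VP [V barked] [NP [Det this] [AP [Adj quiet]] [N balcony]]]]
The smallest constituent containing 'theorem from this quiet theorem barked this quiet balcony' is the S spanning 'some quiet theorem from this quiet theorem barked this quiet balcony'; no single node in the tree dominates exactly the given words.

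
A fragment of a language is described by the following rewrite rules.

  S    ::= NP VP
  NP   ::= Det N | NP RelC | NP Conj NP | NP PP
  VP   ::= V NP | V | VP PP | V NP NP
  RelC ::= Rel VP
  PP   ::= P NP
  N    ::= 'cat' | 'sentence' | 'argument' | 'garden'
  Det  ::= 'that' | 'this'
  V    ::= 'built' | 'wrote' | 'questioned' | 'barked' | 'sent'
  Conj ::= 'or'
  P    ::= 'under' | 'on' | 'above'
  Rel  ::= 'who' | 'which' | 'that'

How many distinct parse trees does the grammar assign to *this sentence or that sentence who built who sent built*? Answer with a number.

3

Two of the 3 distinct bracketings:
[S [NP [NP [NP [NP [Det this] [N sentence]] [Conj or] [NP [Det that] [N sentence]]] [RelC [Rel who] [VP [V built]]]] [RelC [Rel who] [VP [V sent]]]] [VP [V built]]]
[S [NP [NP [NP [Det this] [N sentence]] [Conj or] [NP [NP [Det that] [N sentence]] [RelC [Rel who] [VP [V built]]]]] [RelC [Rel who] [VP [V sent]]]] [VP [V built]]]
The trees differ in how a recursive rule is bracketed over the same span.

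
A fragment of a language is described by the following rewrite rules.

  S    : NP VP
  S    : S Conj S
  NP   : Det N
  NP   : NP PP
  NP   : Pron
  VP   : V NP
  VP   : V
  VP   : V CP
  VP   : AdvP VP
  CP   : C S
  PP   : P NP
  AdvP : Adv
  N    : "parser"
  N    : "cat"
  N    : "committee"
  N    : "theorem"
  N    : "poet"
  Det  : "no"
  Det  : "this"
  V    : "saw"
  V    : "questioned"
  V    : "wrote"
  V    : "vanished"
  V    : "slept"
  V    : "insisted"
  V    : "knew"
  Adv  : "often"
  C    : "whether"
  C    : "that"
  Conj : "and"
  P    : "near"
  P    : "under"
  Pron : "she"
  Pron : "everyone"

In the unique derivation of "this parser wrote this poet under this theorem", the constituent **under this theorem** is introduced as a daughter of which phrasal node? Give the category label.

NP

[S [NP [Det this] [N parser]] [VP [V wrote] [NP [NP [Det this] [N poet]] [PP [P under] [NP [Det this] [N theorem]]]]]]
The span 'under this theorem' is the PP node built by PP → P NP.
Its mother is the NP built by NP → NP PP.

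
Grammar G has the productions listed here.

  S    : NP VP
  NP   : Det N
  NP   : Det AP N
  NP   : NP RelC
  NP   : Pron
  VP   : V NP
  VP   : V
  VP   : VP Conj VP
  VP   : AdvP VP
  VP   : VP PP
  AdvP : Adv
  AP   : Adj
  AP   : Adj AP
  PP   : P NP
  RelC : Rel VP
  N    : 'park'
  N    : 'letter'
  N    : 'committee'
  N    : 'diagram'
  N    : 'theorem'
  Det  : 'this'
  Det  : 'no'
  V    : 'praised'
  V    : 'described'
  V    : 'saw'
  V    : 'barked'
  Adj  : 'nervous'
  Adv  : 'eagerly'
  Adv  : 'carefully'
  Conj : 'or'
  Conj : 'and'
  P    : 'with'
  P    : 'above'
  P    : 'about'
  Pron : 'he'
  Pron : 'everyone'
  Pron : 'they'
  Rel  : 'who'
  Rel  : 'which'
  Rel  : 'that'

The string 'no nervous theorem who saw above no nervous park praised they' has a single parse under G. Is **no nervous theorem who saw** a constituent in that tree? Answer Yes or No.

No

[S [NP [NP [Det no] [AP [Adj nervous]] [N theorem]] [RelC [Rel who] [VP [VP [V saw]] [PP [P above] [NP [Det no] [AP [Adj nervous]] [N park]]]]]] [VP [V praised] [NP [Pron they]]]]
The smallest constituent containing 'no nervous theorem who saw' is the NP spanning 'no nervous theorem who saw above no nervous park'; no single node in the tree dominates exactly the given words.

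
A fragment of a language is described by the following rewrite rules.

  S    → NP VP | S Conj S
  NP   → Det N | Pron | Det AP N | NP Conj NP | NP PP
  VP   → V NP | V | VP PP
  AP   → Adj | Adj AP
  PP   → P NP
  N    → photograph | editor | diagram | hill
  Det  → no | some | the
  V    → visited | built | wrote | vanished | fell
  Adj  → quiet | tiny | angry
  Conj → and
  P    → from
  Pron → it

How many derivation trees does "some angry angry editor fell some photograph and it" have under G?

1

[S [NP [Det some] [AP [Adj angry] [AP [Adj angry]]] [N editor]] [VP [V fell] [NP [NP [Det some] [N photograph]] [Conj and] [NP [Pron it]]]]]
No rule offers an alternative attachment or grouping for any span, so this is the only derivation.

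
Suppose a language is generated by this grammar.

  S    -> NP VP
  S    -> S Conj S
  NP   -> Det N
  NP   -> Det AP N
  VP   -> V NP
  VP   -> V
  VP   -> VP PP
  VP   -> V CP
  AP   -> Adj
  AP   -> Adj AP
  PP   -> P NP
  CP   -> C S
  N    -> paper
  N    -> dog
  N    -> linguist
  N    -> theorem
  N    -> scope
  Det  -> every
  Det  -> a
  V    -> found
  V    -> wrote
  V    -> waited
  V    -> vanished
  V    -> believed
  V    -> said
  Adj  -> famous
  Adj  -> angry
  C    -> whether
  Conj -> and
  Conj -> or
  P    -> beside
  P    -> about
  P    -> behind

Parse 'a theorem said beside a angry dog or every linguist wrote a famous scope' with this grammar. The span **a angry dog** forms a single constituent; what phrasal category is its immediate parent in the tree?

PP

[S [S [NP [Det a] [N theorem]] [VP [VP [V said]] [PP [P beside] [NP [Det a] [AP [Adj angry]] [N dog]]]]] [Conj or] [S [NP [Det every] [N linguist]] [VP [V wrote] [NP [Det a] [AP [Adj famous]] [N scope]]]]]
The span 'a angry dog' is the NP node built by NP → Det AP N.
Its mother is the PP built by PP → P NP.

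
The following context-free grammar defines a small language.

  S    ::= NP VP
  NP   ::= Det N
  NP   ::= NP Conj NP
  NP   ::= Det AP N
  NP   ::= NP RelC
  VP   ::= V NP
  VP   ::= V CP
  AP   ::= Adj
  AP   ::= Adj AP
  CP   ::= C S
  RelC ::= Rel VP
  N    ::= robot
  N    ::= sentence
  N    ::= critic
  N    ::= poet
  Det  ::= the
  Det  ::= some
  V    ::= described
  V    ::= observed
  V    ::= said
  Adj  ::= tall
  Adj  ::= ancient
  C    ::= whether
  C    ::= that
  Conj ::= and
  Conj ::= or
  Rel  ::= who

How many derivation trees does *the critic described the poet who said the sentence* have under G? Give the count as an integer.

1

[S [NP [Det the] [N critic]] [VP [V described] [NP [NP [Det the] [N poet]] [RelC [Rel who] [VP [V said] [NP [Det the] [N sentence]]]]]]]
No rule offers an alternative attachment or grouping for any span, so this is the only derivation.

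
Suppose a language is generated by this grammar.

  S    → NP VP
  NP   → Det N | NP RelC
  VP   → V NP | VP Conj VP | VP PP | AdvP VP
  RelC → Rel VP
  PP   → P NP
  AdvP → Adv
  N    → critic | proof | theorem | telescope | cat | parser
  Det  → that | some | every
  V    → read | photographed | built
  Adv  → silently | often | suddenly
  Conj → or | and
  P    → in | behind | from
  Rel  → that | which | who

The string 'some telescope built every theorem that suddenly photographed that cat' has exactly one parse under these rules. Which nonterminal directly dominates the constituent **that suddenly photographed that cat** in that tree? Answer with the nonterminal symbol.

[S [NP [Det some] [N telescope]] [VP [V built] [NP [NP [Det every] [N theorem]] [RelC [Rel that] [VP [AdvP [Adv suddenly]] [VP [V photographed] [NP [Det that] [N cat]]]]]]]]
The span 'that suddenly photographed that cat' is the RelC node built by RelC → Rel VP.
Its mother is the NP built by NP → NP RelC.

NP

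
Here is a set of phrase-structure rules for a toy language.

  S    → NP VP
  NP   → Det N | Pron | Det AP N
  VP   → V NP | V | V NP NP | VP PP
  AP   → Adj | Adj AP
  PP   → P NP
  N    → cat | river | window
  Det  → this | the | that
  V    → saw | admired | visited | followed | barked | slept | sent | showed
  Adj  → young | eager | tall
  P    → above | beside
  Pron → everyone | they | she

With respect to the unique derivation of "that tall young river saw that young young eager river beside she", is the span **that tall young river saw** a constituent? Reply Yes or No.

No

[S [NP [Det that] [AP [Adj tall] [AP [Adj young]]] [N river]] [VP [VP [V saw] [NP [Det that] [AP [Adj young] [AP [Adj young] [AP [Adj eager]]]] [N river]]] [PP [P beside] [NP [Pron she]]]]]
The smallest constituent containing 'that tall young river saw' is the S spanning 'that tall young river saw that young young eager river beside she'; no single node in the tree dominates exactly the given words.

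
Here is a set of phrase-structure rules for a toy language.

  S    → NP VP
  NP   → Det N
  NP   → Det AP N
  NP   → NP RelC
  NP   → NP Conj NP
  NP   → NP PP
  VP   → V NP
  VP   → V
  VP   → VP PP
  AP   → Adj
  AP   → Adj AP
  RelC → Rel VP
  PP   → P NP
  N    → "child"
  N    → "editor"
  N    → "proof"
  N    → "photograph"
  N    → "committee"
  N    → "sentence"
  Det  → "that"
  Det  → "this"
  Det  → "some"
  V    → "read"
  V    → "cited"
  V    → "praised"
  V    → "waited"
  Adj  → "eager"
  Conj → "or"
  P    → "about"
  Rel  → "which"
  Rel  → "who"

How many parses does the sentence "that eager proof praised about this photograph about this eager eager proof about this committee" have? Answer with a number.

Two of the 5 distinct bracketings:
[S [NP [Det that] [AP [Adj eager]] [N proof]] [VP [VP [V praised]] [PP [P about] [NP [NP [Det this] [N photograph]] [PP [P about] [NP [NP [Det this] [AP [Adj eager] [AP [Adj eager]]] [N proof]] [PP [P about] [NP [Det this] [N committee]]]]]]]]]
[S [NP [Det that] [AP [Adj eager]] [N proof]] [VP [VP [V praised]] [PP [P about] [NP [NP [NP [Det this] [N photograph]] [PP [P about] [NP [Det this] [AP [Adj eager] [AP [Adj eager]]] [N proof]]]] [PP [P about] [NP [Det this] [N committee]]]]]]]
The trees differ in how a recursive rule is bracketed over the same span.

5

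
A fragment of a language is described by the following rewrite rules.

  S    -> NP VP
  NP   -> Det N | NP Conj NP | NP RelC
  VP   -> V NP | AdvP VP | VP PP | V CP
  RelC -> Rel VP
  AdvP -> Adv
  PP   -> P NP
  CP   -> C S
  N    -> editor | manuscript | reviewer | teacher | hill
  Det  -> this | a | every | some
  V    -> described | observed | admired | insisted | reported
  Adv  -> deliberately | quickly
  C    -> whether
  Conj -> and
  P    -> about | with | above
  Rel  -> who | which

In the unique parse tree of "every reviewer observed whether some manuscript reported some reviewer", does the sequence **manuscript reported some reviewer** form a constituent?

No

[S [NP [Det every] [N reviewer]] [VP [V observed] [CP [C whether] [S [NP [Det some] [N manuscript]] [VP [V reported] [NP [Det some] [N reviewer]]]]]]]
The smallest constituent containing 'manuscript reported some reviewer' is the S spanning 'some manuscript reported some reviewer'; no single node in the tree dominates exactly the given words.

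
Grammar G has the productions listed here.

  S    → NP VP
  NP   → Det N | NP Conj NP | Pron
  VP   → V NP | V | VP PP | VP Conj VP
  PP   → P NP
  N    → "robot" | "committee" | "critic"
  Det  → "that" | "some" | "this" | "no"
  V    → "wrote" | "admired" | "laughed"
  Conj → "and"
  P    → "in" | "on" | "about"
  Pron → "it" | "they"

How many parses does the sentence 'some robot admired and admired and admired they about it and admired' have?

Two of the 9 distinct bracketings:
[S [NP [Det some] [N robot]] [VP [VP [V admired]] [Conj and] [VP [VP [V admired]] [Conj and] [VP [VP [VP [V admired] [NP [Pron they]]] [PP [P about] [NP [Pron it]]]] [Conj and] [VP [V admired]]]]]]
[S [NP [Det some] [N robot]] [VP [VP [V admired]] [Conj and] [VP [VP [VP [VP [V admired]] [Conj and] [VP [V admired] [NP [Pron they]]]] [PP [P about] [NP [Pron it]]]] [Conj and] [VP [V admired]]]]]
The trees differ in how a recursive rule is bracketed over the same span.

9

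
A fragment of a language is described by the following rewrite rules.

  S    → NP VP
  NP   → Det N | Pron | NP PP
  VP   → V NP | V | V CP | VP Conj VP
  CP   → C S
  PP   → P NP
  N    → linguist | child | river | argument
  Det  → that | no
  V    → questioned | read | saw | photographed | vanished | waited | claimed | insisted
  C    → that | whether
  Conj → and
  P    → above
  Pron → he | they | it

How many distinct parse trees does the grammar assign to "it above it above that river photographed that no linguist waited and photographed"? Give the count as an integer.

Two of the 4 distinct bracketings:
[S [NP [NP [Pron it]] [PP [P above] [NP [NP [Pron it]] [PP [P above] [NP [Det that] [N river]]]]]] [VP [V photographed] [CP [C that] [S [NP [Det no] [N linguist]] [VP [VP [V waited]] [Conj and] [VP [V photographed]]]]]]]
[S [NP [NP [Pron it]] [PP [P above] [NP [NP [Pron it]] [PP [P above] [NP [Det that] [N river]]]]]] [VP [VP [V photographed] [CP [C that] [S [NP [Det no] [N linguist]] [VP [V waited]]]]] [Conj and] [VP [V photographed]]]]
The trees differ in how a recursive rule is bracketed over the same span.

4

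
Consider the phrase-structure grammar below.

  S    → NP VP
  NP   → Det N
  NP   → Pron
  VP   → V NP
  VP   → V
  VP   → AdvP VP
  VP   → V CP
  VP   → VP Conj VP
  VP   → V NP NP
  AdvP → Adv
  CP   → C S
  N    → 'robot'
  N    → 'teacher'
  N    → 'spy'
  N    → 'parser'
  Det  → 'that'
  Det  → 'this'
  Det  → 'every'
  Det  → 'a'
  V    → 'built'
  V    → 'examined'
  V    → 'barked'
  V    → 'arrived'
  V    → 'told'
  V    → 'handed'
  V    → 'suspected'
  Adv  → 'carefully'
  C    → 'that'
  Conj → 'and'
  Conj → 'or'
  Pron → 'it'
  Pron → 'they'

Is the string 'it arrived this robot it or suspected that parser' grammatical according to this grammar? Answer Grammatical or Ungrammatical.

Grammatical

[S [NP [Pron it]] [VP [VP [V arrived] [NP [Det this] [N robot]] [NP [Pron it]]] [Conj or] [VP [V suspected] [NP [Det that] [N parser]]]]]
Each bracket corresponds to one application of a listed rule, so the string is derivable from S.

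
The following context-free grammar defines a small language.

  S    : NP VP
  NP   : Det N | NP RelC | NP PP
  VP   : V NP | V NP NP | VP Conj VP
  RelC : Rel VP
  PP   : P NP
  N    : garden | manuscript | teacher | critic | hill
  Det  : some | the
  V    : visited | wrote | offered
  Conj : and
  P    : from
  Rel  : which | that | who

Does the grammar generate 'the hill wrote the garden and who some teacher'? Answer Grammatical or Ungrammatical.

Ungrammatical

A Conj word can never sit immediately before a Rel word in any string this grammar generates, so the substring 'and who' rules out a derivation.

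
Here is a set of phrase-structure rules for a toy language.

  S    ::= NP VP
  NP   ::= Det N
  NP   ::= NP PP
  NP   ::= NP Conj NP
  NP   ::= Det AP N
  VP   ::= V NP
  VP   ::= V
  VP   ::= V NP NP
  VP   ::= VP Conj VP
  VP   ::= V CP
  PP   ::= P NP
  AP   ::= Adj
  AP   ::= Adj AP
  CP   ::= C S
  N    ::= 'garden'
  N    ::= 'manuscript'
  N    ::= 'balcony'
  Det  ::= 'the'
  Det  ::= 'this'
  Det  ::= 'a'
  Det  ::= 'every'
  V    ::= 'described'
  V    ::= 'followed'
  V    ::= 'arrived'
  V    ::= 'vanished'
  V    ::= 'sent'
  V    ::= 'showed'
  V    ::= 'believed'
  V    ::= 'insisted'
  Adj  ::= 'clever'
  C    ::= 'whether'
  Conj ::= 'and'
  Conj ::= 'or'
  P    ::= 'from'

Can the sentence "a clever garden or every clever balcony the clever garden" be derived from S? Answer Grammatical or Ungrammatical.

Ungrammatical

For S → NP VP, every NP-prefix leaves a non-VP remainder: after 'a clever garden' the remainder is not a VP; after 'a clever garden or every clever balcony' the remainder is not a VP.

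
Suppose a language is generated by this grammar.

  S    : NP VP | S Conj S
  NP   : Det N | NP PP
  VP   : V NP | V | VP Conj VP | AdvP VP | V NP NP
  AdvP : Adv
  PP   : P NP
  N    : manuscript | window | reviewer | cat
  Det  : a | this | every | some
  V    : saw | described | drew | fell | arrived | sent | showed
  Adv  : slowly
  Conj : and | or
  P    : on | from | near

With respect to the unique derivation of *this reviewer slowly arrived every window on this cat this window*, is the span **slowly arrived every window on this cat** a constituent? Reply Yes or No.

[S [NP [Det this] [N reviewer]] [VP [AdvP [Adv slowly]] [VP [V arrived] [NP [NP [Det every] [N window]] [PP [P on] [NP [Det this] [N cat]]]] [NP [Det this] [N window]]]]]
The smallest constituent containing 'slowly arrived every window on this cat' is the VP spanning 'slowly arrived every window on this cat this window'; no single node in the tree dominates exactly the given words.

No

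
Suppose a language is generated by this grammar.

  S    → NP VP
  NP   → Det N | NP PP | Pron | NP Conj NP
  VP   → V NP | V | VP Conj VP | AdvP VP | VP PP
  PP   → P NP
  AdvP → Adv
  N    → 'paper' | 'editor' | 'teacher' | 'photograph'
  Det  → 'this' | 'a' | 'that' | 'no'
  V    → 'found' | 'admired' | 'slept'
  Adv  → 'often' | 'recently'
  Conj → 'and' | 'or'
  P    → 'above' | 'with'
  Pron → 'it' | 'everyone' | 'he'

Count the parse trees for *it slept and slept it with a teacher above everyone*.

Two of the 9 distinct bracketings:
[S [NP [Pron it]] [VP [VP [V slept]] [Conj and] [VP [V slept] [NP [NP [Pron it]] [PP [P with] [NP [NP [Det a] [N teacher]] [PP [P above] [NP [Pron everyone]]]]]]]]]
[S [NP [Pron it]] [VP [VP [V slept]] [Conj and] [VP [V slept] [NP [NP [NP [Pron it]] [PP [P with] [NP [Det a] [N teacher]]]] [PP [P above] [NP [Pron everyone]]]]]]]
The trees differ in how a recursive rule is bracketed over the same span.

9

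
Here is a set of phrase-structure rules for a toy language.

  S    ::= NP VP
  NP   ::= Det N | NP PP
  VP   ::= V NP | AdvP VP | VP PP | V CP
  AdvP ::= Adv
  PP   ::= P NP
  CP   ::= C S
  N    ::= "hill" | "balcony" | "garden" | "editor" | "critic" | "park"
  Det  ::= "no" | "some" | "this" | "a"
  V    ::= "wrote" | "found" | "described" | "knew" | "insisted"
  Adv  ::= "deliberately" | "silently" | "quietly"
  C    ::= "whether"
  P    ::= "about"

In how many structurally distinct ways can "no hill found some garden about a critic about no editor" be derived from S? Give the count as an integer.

Two of the 5 distinct bracketings:
[S [NP [Det no] [N hill]] [VP [V found] [NP [NP [Det some] [N garden]] [PP [P about] [NP [NP [Det a] [N critic]] [PP [P about] [NP [Det no] [N editor]]]]]]]]
[S [NP [Det no] [N hill]] [VP [V found] [NP [NP [NP [Det some] [N garden]] [PP [P about] [NP [Det a] [N critic]]]] [PP [P about] [NP [Det no] [N editor]]]]]]
The trees differ in how a recursive rule is bracketed over the same span.

5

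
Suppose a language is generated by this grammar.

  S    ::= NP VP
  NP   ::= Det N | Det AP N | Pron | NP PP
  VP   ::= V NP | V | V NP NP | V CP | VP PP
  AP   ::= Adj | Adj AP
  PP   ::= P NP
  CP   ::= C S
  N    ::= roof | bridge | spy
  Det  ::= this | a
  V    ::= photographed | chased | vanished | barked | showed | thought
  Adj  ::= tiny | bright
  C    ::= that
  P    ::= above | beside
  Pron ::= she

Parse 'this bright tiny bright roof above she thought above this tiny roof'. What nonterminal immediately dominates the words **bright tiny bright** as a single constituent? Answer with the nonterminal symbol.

AP

S
  NP
    NP
      Det: this
      AP
        Adj: bright
        AP
          Adj: tiny
          AP
            Adj: bright
      N: roof
    PP
      P: above
      NP
        Pron: she
  VP
    VP
      V: thought
    PP
      P: above
      NP
        Det: this
        AP
          Adj: tiny
        N: roof
The span 'bright tiny bright' is the AP node built by AP → Adj AP.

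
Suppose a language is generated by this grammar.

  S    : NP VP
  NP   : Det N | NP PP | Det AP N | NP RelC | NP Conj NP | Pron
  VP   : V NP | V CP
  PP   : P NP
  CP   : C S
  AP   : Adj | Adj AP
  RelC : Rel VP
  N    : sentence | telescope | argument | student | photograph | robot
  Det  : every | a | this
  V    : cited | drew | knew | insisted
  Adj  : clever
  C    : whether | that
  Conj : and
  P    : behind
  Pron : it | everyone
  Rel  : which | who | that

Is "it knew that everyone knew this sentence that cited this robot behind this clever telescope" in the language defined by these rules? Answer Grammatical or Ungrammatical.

Grammatical

S
  NP
    Pron: it
  VP
    V: knew
    CP
      C: that
      S
        NP
          Pron: everyone
        VP
          V: knew
          NP
            NP
              NP
                Det: this
                N: sentence
              RelC
                Rel: that
                VP
                  V: cited
                  NP
                    Det: this
                    N: robot
            PP
              P: behind
              NP
                Det: this
                AP
                  Adj: clever
                N: telescope
The bracketing above is licensed at every node by one of the given productions, with S at the root.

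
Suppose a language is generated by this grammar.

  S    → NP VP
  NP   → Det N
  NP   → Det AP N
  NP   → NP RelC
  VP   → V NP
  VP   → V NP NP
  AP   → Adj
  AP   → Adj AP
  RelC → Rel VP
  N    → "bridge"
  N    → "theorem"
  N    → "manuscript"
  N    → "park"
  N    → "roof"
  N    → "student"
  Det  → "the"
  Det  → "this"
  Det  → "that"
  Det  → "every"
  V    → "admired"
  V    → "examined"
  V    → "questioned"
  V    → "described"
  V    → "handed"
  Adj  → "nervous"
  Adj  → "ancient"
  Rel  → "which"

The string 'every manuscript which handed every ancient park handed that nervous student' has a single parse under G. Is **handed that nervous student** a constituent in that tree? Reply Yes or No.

Yes

[S [NP [NP [Det every] [N manuscript]] [RelC [Rel which] [VP [V handed] [NP [Det every] [AP [Adj ancient]] [N park]]]]] [VP [V handed] [NP [Det that] [AP [Adj nervous]] [N student]]]]
The words 'handed that nervous student' are exhaustively dominated by a single VP node (built by VP → V NP), so they form a constituent.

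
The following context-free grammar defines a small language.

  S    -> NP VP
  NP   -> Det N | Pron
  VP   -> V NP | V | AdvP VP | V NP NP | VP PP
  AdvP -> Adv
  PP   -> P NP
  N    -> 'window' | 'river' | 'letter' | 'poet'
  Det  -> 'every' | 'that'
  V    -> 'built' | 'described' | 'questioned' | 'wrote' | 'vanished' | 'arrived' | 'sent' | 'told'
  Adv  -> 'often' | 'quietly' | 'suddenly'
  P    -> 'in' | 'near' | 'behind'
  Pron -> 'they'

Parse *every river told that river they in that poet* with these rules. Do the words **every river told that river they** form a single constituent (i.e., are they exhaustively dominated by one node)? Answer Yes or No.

No

[S [NP [Det every] [N river]] [VP [VP [V told] [NP [Det that] [N river]] [NP [Pron they]]] [PP [P in] [NP [Det that] [N poet]]]]]
The smallest constituent containing 'every river told that river they' is the S spanning 'every river told that river they in that poet'; no single node in the tree dominates exactly the given words.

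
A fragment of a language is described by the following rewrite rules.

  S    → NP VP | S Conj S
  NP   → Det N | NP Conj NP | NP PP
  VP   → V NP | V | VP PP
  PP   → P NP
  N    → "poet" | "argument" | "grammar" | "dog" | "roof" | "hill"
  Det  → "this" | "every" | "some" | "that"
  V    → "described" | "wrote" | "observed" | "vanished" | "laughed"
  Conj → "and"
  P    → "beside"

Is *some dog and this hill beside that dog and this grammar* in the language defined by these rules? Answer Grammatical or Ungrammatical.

For S → NP VP, every NP-prefix leaves a non-VP remainder: after 'some dog' the remainder is not a VP; after 'some dog and this hill' the remainder is not a VP; after 'some dog and this hill beside that dog' the remainder is not a VP. The alternative S rule S → S Conj S likewise has no satisfying split.

Ungrammatical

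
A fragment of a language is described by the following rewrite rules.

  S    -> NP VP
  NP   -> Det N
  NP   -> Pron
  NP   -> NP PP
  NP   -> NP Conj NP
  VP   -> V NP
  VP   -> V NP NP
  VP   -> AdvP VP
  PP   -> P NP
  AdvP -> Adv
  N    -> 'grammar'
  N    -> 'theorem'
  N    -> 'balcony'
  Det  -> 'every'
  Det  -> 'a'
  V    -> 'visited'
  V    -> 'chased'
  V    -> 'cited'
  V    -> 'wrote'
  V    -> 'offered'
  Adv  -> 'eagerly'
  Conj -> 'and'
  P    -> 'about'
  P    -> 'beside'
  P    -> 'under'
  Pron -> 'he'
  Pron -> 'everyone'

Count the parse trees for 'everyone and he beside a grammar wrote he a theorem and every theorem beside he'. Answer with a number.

4

Two of the 4 distinct bracketings:
[S [NP [NP [NP [Pron everyone]] [Conj and] [NP [Pron he]]] [PP [P beside] [NP [Det a] [N grammar]]]] [VP [V wrote] [NP [Pron he]] [NP [NP [NP [Det a] [N theorem]] [Conj and] [NP [Det every] [N theorem]]] [PP [P beside] [NP [Pron he]]]]]]
[S [NP [NP [NP [Pron everyone]] [Conj and] [NP [Pron he]]] [PP [P beside] [NP [Det a] [N grammar]]]] [VP [V wrote] [NP [Pron he]] [NP [NP [Det a] [N theorem]] [Conj and] [NP [NP [Det every] [N theorem]] [PP [P beside] [NP [Pron he]]]]]]]
The trees differ in how a recursive rule is bracketed over the same span.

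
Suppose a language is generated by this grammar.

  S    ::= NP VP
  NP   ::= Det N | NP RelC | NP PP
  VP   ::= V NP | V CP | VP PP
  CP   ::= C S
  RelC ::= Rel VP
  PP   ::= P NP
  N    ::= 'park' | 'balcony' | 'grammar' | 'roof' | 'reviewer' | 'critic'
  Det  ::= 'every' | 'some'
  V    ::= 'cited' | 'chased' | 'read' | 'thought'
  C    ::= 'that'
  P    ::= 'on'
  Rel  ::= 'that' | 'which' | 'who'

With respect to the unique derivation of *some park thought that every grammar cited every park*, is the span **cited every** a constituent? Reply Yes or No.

No

[S [NP [Det some] [N park]] [VP [V thought] [CP [C that] [S [NP [Det every] [N grammar]] [VP [V cited] [NP [Det every] [N park]]]]]]]
The smallest constituent containing 'cited every' is the VP spanning 'cited every park'; no single node in the tree dominates exactly the given words.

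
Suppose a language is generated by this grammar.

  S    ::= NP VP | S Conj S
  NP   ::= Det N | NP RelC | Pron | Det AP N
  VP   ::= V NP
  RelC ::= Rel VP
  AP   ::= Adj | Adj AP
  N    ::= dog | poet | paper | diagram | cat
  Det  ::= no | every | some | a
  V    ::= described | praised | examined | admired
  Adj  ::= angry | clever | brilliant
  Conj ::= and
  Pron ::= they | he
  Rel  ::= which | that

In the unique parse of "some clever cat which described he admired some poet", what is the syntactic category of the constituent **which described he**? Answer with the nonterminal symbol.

RelC

[S [NP [NP [Det some] [AP [Adj clever]] [N cat]] [RelC [Rel which] [VP [V described] [NP [Pron he]]]]] [VP [V admired] [NP [Det some] [N poet]]]]
The span 'which described he' is the RelC node built by RelC → Rel VP.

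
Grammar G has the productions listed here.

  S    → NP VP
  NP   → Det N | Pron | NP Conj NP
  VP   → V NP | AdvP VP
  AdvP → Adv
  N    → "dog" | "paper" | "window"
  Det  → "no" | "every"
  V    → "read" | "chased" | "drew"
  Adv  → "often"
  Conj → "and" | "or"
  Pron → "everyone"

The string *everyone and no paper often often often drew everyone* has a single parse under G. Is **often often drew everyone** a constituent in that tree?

Yes

[S [NP [NP [Pron everyone]] [Conj and] [NP [Det no] [N paper]]] [VP [AdvP [Adv often]] [VP [AdvP [Adv often]] [VP [AdvP [Adv often]] [VP [V drew] [NP [Pron everyone]]]]]]]
The words 'often often drew everyone' are exhaustively dominated by a single VP node (built by VP → AdvP VP), so they form a constituent.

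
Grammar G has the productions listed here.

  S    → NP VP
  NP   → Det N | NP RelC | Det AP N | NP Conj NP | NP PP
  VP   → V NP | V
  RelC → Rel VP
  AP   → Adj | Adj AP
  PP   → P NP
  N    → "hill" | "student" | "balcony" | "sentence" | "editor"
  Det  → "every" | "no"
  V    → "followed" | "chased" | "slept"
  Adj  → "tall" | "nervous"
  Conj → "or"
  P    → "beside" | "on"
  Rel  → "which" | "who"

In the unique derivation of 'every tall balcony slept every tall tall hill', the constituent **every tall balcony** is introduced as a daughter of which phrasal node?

S

S
  NP
    Det: every
    AP
      Adj: tall
    N: balcony
  VP
    V: slept
    NP
      Det: every
      AP
        Adj: tall
        AP
          Adj: tall
      N: hill
The span 'every tall balcony' is the NP node built by NP → Det AP N.
Its mother is the S built by S → NP VP.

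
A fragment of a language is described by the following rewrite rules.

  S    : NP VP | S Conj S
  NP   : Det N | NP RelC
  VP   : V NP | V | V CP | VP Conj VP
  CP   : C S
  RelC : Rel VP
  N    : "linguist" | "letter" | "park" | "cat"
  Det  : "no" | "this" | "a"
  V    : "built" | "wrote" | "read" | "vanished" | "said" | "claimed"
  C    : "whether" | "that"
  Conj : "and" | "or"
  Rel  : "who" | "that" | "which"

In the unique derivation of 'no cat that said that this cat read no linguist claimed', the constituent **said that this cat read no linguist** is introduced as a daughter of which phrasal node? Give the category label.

RelC

[S [NP [NP [Det no] [N cat]] [RelC [Rel that] [VP [V said] [CP [C that] [S [NP [Det this] [N cat]] [VP [V read] [NP [Det no] [N linguist]]]]]]]] [VP [V claimed]]]
The span 'said that this cat read no linguist' is the VP node built by VP → V CP.
Its mother is the RelC built by RelC → Rel VP.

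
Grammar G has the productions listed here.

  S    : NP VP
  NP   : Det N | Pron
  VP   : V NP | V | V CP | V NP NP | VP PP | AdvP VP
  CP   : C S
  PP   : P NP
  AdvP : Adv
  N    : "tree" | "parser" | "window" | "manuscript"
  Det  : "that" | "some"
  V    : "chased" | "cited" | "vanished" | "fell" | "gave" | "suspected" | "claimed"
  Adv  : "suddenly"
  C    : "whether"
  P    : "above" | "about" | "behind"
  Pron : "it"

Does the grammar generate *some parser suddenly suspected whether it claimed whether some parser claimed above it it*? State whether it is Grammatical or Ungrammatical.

For S → NP VP, the only prefix that parses as NP is 'some parser', but the remainder 'suddenly suspected whether it claimed whether some parser claimed above it it' is not a VP under these rules.

Ungrammatical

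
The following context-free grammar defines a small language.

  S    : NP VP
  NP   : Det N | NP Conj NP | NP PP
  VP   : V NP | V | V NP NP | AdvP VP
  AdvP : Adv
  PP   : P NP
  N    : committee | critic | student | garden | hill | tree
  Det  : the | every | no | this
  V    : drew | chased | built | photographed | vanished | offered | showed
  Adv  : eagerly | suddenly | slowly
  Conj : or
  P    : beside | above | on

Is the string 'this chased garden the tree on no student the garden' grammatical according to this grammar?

A Det word can never sit immediately before a V word in any string this grammar generates, so the substring 'this chased' rules out a derivation.

Ungrammatical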